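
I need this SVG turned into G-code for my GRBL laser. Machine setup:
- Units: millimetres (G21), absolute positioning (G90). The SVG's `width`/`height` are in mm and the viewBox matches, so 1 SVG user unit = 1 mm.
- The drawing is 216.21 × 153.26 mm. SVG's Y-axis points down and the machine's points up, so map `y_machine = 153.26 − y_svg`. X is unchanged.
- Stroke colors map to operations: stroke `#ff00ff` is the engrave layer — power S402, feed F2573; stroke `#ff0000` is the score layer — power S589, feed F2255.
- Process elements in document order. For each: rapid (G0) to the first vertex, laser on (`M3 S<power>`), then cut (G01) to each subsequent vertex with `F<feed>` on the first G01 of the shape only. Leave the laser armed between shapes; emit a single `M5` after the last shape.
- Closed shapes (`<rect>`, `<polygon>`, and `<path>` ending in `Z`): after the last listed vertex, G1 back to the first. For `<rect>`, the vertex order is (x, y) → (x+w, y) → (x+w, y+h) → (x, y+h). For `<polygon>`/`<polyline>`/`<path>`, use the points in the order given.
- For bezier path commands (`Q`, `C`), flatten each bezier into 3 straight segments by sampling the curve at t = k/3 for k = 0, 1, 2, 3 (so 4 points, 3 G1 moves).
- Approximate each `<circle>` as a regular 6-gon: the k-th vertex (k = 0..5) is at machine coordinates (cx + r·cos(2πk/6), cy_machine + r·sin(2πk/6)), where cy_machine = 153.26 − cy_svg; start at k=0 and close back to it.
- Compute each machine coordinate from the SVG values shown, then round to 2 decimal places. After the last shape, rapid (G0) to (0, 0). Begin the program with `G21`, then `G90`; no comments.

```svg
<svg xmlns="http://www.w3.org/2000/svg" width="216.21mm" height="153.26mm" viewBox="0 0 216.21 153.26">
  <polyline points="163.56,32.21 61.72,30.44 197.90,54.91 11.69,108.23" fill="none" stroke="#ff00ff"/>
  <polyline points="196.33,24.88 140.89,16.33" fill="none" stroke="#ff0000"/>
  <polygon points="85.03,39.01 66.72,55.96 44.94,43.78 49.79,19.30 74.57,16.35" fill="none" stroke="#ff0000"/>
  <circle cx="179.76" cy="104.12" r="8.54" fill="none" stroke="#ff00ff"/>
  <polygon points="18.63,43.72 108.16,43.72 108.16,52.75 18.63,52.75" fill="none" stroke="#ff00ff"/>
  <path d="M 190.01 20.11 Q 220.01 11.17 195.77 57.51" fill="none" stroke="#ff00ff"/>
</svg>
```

1 u = 1 mm; y_m = 153.26 − y.

[1] `<polyline>` open polyline, #ff00ff→engrave S402 F2573: (163.56,121.05) → (61.72,122.82) → (197.90,98.35) → (11.69,45.03)

[2] `<polyline>` line segment, #ff0000→score S589 F2255: (196.33,128.38) → (140.89,136.93)

[3] `<polygon>` regular polygon, #ff0000→score S589 F2255: (85.03,114.25) → (66.72,97.30) → (44.94,109.48) → (49.79,133.96) → (74.57,136.91) → (85.03,114.25) (closed)

[4] `<circle>` circle, #ff00ff→engrave S402 F2573: (188.30,49.14) → (184.03,56.54) → (175.49,56.54) → (171.22,49.14) → (175.49,41.74) → (184.03,41.74) → (188.30,49.14) (closed)

[5] `<polygon>` rectangle, #ff00ff→engrave S402 F2573: (18.63,109.54) → (108.16,109.54) → (108.16,100.51) → (18.63,100.51) → (18.63,109.54) (closed)

[6] `<path>` quadratic bezier, #ff00ff→engrave S402 F2573: (190.01,133.15) → (203.98,132.97) → (205.90,120.50) → (195.77,95.75)

G21
G90
G0 X163.56 Y121.05
M3 S402
G01 X61.72 Y122.82 F2573
G01 X197.90 Y98.35
G01 X11.69 Y45.03
G0 X196.33 Y128.38
M3 S589
G01 X140.89 Y136.93 F2255
G0 X85.03 Y114.25
M3 S589
G01 X66.72 Y97.30 F2255
G01 X44.94 Y109.48
G01 X49.79 Y133.96
G01 X74.57 Y136.91
G01 X85.03 Y114.25
G0 X188.30 Y49.14
M3 S402
G01 X184.03 Y56.54 F2573
G01 X175.49 Y56.54
G01 X171.22 Y49.14
G01 X175.49 Y41.74
G01 X184.03 Y41.74
G01 X188.30 Y49.14
G0 X18.63 Y109.54
M3 S402
G01 X108.16 Y109.54 F2573
G01 X108.16 Y100.51
G01 X18.63 Y100.51
G01 X18.63 Y109.54
G0 X190.01 Y133.15
M3 S402
G01 X203.98 Y132.97 F2573
G01 X205.90 Y120.50
G01 X195.77 Y95.75
M5
G0 X0.00 Y0.00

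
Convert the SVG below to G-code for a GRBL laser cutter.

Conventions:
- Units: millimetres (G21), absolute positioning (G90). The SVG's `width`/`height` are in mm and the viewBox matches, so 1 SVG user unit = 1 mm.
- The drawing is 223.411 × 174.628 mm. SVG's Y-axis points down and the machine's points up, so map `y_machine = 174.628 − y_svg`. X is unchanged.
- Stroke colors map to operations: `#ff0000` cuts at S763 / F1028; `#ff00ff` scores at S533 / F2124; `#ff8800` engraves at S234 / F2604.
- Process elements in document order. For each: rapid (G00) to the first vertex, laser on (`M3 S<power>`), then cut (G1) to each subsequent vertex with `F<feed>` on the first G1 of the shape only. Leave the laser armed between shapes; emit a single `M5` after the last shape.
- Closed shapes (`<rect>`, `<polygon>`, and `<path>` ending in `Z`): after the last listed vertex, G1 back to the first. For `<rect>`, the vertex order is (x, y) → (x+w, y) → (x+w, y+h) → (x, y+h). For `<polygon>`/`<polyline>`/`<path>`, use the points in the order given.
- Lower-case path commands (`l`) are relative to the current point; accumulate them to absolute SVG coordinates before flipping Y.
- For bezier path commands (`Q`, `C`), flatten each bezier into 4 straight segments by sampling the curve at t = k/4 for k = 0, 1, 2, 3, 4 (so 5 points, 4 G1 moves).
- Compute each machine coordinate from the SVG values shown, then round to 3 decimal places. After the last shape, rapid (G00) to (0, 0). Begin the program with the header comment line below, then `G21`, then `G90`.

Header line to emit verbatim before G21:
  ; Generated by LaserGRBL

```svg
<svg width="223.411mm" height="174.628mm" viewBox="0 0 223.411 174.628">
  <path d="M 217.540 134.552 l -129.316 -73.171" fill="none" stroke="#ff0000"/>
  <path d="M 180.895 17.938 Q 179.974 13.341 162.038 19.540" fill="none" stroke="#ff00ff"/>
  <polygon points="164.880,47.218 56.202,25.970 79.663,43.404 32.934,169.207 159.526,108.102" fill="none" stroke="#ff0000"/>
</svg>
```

; Generated by LaserGRBL
G21
G90
G00 X217.540 Y40.076
M3 S763
G1 X88.224 Y113.247 F1028
G00 X180.895 Y156.690
M3 S533
G1 X179.371 Y158.314 F2124
G1 X175.720 Y158.588
G1 X169.943 Y157.513
G1 X162.038 Y155.088
G00 X164.880 Y127.410
M3 S763
G1 X56.202 Y148.658 F1028
G1 X79.663 Y131.224
G1 X32.934 Y5.421
G1 X159.526 Y66.526
G1 X164.880 Y127.410
M5
G00 X0.000 Y0.000

1 u = 1 mm; y_m = 174.628 − y.

[1] `<path>` line segment, #ff0000→cut S763 F1028: (217.540,40.076) → (88.224,113.247)

[2] `<path>` quadratic bezier, #ff00ff→score S533 F2124: (180.895,156.690) → (179.371,158.314) → (175.720,158.588) → (169.943,157.513) → (162.038,155.088)

[3] `<polygon>` closed polygon, #ff0000→cut S763 F1028: (164.880,127.410) → (56.202,148.658) → (79.663,131.224) → (32.934,5.421) → (159.526,66.526) → (164.880,127.410) (closed)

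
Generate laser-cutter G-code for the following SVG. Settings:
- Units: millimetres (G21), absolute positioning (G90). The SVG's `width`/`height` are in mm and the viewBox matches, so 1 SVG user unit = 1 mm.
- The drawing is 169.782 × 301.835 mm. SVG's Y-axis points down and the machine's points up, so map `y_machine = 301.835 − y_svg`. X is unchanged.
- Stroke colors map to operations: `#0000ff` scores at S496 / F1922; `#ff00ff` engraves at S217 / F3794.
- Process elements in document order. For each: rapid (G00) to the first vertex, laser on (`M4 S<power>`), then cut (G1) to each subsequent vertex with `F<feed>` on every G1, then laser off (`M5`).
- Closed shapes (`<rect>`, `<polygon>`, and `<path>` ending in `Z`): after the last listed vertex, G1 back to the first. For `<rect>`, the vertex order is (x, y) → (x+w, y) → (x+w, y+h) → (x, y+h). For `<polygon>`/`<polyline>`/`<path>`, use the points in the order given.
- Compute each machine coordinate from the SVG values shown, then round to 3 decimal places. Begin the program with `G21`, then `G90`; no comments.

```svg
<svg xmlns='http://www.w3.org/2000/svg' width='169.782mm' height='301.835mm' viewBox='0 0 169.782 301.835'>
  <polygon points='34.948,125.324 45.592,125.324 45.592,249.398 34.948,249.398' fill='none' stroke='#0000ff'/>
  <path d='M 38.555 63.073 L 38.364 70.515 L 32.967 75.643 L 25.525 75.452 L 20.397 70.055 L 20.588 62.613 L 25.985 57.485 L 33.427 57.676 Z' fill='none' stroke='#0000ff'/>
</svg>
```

1 u = 1 mm; y_m = 301.835 − y.

[1] `<polygon>` rectangle, #0000ff→score S496 F1922: (34.948,176.511) → (45.592,176.511) → (45.592,52.437) → (34.948,52.437) → (34.948,176.511) (closed)

[2] `<path>` regular polygon, #0000ff→score S496 F1922: (38.555,238.762) → (38.364,231.320) → (32.967,226.192) → (25.525,226.383) → (20.397,231.780) → (20.588,239.222) → (25.985,244.350) → (33.427,244.159) → (38.555,238.762) (closed)

G21
G90
G00 X34.948 Y176.511
M4 S496
G1 X45.592 Y176.511 F1922
G1 X45.592 Y52.437 F1922
G1 X34.948 Y52.437 F1922
G1 X34.948 Y176.511 F1922
M5
G00 X38.555 Y238.762
M4 S496
G1 X38.364 Y231.320 F1922
G1 X32.967 Y226.192 F1922
G1 X25.525 Y226.383 F1922
G1 X20.397 Y231.780 F1922
G1 X20.588 Y239.222 F1922
G1 X25.985 Y244.350 F1922
G1 X33.427 Y244.159 F1922
G1 X38.555 Y238.762 F1922
M5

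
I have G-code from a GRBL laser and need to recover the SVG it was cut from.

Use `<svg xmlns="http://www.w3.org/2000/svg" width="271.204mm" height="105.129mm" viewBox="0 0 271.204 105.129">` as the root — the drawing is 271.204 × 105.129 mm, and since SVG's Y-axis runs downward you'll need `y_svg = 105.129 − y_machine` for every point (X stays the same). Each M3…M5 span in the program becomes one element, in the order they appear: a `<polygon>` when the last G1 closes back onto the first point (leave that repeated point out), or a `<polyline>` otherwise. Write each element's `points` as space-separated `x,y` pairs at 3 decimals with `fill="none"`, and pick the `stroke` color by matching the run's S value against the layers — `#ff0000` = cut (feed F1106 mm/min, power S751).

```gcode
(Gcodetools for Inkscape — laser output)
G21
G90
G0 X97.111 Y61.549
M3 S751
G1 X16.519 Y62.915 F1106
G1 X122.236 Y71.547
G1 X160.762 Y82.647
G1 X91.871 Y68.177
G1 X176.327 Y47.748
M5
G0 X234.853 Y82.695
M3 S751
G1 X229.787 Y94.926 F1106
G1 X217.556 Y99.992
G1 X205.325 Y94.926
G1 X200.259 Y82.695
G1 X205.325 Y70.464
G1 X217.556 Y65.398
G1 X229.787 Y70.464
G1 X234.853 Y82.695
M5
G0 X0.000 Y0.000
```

<svg xmlns="http://www.w3.org/2000/svg" width="271.204mm" height="105.129mm" viewBox="0 0 271.204 105.129">
  <polyline points="97.111,43.580 16.519,42.214 122.236,33.582 160.762,22.482 91.871,36.952 176.327,57.381" fill="none" stroke="#ff0000"/>
  <polygon points="234.853,22.434 229.787,10.203 217.556,5.137 205.325,10.203 200.259,22.434 205.325,34.665 217.556,39.731 229.787,34.665" fill="none" stroke="#ff0000"/>
</svg>

Machine Y-up, SVG Y-down with viewBox height 105.129, so y_svg = 105.129 − y_machine; X carries over. Every run uses S751, so all elements get stroke `#ff0000` (cut).

Run 1: The run is open, so emit a `<polyline>` with points (Y-flipped): 97.111,43.580 16.519,42.214 122.236,33.582 160.762,22.482 91.871,36.952 176.327,57.381.

Run 2: The run returns to its start, so emit a `<polygon>` with points (Y-flipped): 234.853,22.434 229.787,10.203 217.556,5.137 205.325,10.203 200.259,22.434 205.325,34.665 217.556,39.731 229.787,34.665.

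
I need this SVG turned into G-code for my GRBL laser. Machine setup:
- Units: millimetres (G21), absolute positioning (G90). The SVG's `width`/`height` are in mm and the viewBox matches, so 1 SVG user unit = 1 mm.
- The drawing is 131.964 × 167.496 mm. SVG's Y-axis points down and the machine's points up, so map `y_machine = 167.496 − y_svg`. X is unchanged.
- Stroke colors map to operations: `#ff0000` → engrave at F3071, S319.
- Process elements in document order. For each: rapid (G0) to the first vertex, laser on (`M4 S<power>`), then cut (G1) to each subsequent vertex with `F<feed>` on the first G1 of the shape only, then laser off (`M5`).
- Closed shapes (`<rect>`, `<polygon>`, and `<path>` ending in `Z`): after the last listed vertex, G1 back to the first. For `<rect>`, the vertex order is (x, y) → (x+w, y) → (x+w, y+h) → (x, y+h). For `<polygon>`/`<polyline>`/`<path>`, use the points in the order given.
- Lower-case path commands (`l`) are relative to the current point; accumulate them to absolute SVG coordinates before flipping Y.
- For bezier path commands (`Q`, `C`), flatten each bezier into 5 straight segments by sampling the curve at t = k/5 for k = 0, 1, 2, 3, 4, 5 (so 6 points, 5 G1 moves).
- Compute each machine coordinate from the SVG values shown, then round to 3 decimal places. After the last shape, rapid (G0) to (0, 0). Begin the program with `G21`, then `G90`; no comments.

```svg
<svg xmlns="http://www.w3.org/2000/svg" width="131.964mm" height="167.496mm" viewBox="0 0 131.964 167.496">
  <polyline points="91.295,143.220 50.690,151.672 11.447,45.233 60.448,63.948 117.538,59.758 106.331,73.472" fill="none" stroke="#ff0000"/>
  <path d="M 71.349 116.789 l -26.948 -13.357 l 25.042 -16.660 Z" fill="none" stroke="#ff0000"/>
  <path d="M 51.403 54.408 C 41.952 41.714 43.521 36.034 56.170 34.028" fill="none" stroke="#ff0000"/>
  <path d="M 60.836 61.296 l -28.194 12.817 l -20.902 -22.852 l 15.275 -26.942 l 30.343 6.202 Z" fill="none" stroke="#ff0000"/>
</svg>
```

Since the viewBox matches the mm dimensions, user units are millimetres directly. The only transform is the Y-flip y_m = 167.496 − y_svg.

Shape 1 is a open polyline drawn with `<polyline>`. Its stroke #ff0000 means engrave at S319, F3071. After flipping Y the toolpath is (91.295,24.276) → (50.690,15.824) → (11.447,122.263) → (60.448,103.548) → (117.538,107.738) → (106.331,94.024).

Shape 2 is a regular polygon drawn with `<path>`. Its stroke #ff0000 means engrave at S319, F3071. After flipping Y the toolpath is (71.349,50.707) → (44.401,64.064) → (69.443,80.724) → (71.349,50.707), returning to the start.

Shape 3 is a cubic bezier drawn with `<path>`. Its stroke #ff0000 means engrave at S319, F3071. After flipping Y the toolpath is (51.403,113.088) → (47.055,119.889) → (45.355,125.168) → (46.306,129.084) → (49.910,131.797) → (56.170,133.468).

Shape 4 is a regular polygon drawn with `<path>`. Its stroke #ff0000 means engrave at S319, F3071. After flipping Y the toolpath is (60.836,106.200) → (32.642,93.383) → (11.740,116.235) → (27.015,143.177) → (57.358,136.975) → (60.836,106.200), returning to the start.

G21
G90
G0 X91.295 Y24.276
M4 S319
G1 X50.690 Y15.824 F3071
G1 X11.447 Y122.263
G1 X60.448 Y103.548
G1 X117.538 Y107.738
G1 X106.331 Y94.024
M5
G0 X71.349 Y50.707
M4 S319
G1 X44.401 Y64.064 F3071
G1 X69.443 Y80.724
G1 X71.349 Y50.707
M5
G0 X51.403 Y113.088
M4 S319
G1 X47.055 Y119.889 F3071
G1 X45.355 Y125.168
G1 X46.306 Y129.084
G1 X49.910 Y131.797
G1 X56.170 Y133.468
M5
G0 X60.836 Y106.200
M4 S319
G1 X32.642 Y93.383 F3071
G1 X11.740 Y116.235
G1 X27.015 Y143.177
G1 X57.358 Y136.975
G1 X60.836 Y106.200
M5
G0 X0.000 Y0.000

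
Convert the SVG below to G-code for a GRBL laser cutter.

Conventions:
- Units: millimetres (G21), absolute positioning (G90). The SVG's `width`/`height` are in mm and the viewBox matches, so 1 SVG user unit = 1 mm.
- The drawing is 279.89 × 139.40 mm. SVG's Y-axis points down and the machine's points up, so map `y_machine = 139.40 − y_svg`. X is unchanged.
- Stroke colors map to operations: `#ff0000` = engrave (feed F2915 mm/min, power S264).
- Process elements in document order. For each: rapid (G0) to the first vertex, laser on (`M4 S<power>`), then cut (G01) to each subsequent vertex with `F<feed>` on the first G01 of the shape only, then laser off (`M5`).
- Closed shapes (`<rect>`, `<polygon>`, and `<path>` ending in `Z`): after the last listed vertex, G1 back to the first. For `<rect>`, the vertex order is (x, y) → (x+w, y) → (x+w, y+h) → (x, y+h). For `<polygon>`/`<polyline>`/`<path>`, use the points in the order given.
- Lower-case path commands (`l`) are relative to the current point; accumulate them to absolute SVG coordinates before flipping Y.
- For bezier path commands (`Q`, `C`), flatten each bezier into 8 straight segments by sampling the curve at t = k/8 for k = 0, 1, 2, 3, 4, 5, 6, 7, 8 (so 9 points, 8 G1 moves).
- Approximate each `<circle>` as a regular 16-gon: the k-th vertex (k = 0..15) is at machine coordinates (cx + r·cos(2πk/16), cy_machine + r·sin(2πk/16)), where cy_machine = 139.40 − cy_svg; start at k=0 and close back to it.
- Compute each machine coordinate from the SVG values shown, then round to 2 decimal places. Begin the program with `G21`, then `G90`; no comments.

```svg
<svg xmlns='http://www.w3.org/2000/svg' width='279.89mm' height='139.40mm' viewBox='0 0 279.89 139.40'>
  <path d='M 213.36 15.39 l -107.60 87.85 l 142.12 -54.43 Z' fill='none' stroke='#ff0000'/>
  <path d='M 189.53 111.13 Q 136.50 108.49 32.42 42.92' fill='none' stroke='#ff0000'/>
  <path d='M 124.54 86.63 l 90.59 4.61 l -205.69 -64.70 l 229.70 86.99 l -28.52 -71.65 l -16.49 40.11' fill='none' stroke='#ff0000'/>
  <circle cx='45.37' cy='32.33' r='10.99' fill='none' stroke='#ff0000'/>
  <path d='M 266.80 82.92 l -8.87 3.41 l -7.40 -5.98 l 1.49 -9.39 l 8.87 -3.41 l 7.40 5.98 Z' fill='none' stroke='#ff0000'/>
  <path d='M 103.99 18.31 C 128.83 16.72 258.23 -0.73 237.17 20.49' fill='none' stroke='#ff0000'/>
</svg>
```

viewBox `0 0 279.89 139.40` with mm width/height → 1 unit = 1 mm. Flip: y_m = 139.40 − y_svg.

**Shape 1** — `<path>` closed polygon, stroke `#ff0000` → engrave (S264, F2915). Machine vertices: (213.36,124.01) → (105.76,36.16) → (247.88,90.59) → (213.36,124.01). Closed: final G1 returns to the first vertex.

**Shape 2** — `<path>` quadratic bezier, stroke `#ff0000` → engrave (S264, F2915). Control points (SVG): P0=(189.53,111.13), P1=(136.50,108.49), P2=(32.42,42.92); sampled at t=k/8. Machine vertices: (189.53,28.27) → (175.47,29.91) → (159.82,33.52) → (142.58,39.10) → (123.74,46.64) → (103.30,56.15) → (81.27,67.63) → (57.64,81.07) → (32.42,96.48). Open path.

**Shape 3** — `<path>` open polyline, stroke `#ff0000` → engrave (S264, F2915). Machine vertices: (124.54,52.77) → (215.13,48.16) → (9.44,112.86) → (239.14,25.87) → (210.62,97.52) → (194.13,57.41). Open path.

**Shape 4** — `<circle>` circle, stroke `#ff0000` → engrave (S264, F2915). Machine vertices: (56.36,107.07) → (55.52,111.28) → (53.14,114.84) → (49.58,117.22) → (45.37,118.06) → (41.16,117.22) → (37.60,114.84) → (35.22,111.28) → (34.38,107.07) → (35.22,102.86) → (37.60,99.30) → (41.16,96.92) → (45.37,96.08) → (49.58,96.92) → (53.14,99.30) → (55.52,102.86) → (56.36,107.07). Closed: final G1 returns to the first vertex.

**Shape 5** — `<path>` regular polygon, stroke `#ff0000` → engrave (S264, F2915). Machine vertices: (266.80,56.48) → (257.93,53.07) → (250.53,59.05) → (252.02,68.44) → (260.89,71.85) → (268.29,65.87) → (266.80,56.48). Closed: final G1 returns to the first vertex.

**Shape 6** — `<path>` cubic bezier, stroke `#ff0000` → engrave (S264, F2915). Control points (SVG): P0=(103.99,18.31), P1=(128.83,16.72), P2=(258.23,-0.73), P3=(237.17,20.49); sampled at t=k/8. Machine vertices: (103.99,121.09) → (117.71,122.32) → (138.24,124.40) → (162.60,126.69) → (187.79,128.55) → (210.84,129.34) → (228.74,128.43) → (238.51,125.16) → (237.17,118.91). Open path.

G21
G90
G0 X213.36 Y124.01
M4 S264
G01 X105.76 Y36.16 F2915
G01 X247.88 Y90.59
G01 X213.36 Y124.01
M5
G0 X189.53 Y28.27
M4 S264
G01 X175.47 Y29.91 F2915
G01 X159.82 Y33.52
G01 X142.58 Y39.10
G01 X123.74 Y46.64
G01 X103.30 Y56.15
G01 X81.27 Y67.63
G01 X57.64 Y81.07
G01 X32.42 Y96.48
M5
G0 X124.54 Y52.77
M4 S264
G01 X215.13 Y48.16 F2915
G01 X9.44 Y112.86
G01 X239.14 Y25.87
G01 X210.62 Y97.52
G01 X194.13 Y57.41
M5
G0 X56.36 Y107.07
M4 S264
G01 X55.52 Y111.28 F2915
G01 X53.14 Y114.84
G01 X49.58 Y117.22
G01 X45.37 Y118.06
G01 X41.16 Y117.22
G01 X37.60 Y114.84
G01 X35.22 Y111.28
G01 X34.38 Y107.07
G01 X35.22 Y102.86
G01 X37.60 Y99.30
G01 X41.16 Y96.92
G01 X45.37 Y96.08
G01 X49.58 Y96.92
G01 X53.14 Y99.30
G01 X55.52 Y102.86
G01 X56.36 Y107.07
M5
G0 X266.80 Y56.48
M4 S264
G01 X257.93 Y53.07 F2915
G01 X250.53 Y59.05
G01 X252.02 Y68.44
G01 X260.89 Y71.85
G01 X268.29 Y65.87
G01 X266.80 Y56.48
M5
G0 X103.99 Y121.09
M4 S264
G01 X117.71 Y122.32 F2915
G01 X138.24 Y124.40
G01 X162.60 Y126.69
G01 X187.79 Y128.55
G01 X210.84 Y129.34
G01 X228.74 Y128.43
G01 X238.51 Y125.16
G01 X237.17 Y118.91
M5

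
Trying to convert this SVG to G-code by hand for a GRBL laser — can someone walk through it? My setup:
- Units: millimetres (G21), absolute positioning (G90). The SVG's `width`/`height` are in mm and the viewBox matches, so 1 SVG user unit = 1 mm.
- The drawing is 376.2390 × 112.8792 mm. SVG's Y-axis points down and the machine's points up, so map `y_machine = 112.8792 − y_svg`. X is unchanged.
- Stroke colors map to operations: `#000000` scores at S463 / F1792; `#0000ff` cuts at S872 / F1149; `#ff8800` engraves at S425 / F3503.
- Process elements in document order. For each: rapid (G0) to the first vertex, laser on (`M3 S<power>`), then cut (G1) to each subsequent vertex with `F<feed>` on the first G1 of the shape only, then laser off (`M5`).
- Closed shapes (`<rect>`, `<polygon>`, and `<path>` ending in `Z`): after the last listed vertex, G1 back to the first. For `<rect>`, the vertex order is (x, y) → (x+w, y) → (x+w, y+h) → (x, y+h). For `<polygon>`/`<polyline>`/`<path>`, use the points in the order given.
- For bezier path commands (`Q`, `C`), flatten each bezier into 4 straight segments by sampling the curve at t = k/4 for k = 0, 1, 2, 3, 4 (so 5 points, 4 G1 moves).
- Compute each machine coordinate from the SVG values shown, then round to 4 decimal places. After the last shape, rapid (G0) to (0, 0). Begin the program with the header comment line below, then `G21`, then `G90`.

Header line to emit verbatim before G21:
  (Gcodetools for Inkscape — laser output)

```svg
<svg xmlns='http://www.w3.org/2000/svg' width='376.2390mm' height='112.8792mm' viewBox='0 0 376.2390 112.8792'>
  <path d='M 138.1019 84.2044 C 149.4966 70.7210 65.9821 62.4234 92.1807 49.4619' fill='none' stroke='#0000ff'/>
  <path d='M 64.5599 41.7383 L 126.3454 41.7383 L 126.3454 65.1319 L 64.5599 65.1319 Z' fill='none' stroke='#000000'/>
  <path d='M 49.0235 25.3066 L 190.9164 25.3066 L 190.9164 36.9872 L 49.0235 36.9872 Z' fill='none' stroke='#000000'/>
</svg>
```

1 u = 1 mm; y_m = 112.8792 − y.

[1] `<path>` cubic bezier, #0000ff→cut S872 F1149: (138.1019,28.6748) → (132.0497,37.9689) → (109.5898,46.2418) → (89.9057,54.4168) → (92.1807,63.4173)

[2] `<path>` rectangle, #000000→score S463 F1792: (64.5599,71.1409) → (126.3454,71.1409) → (126.3454,47.7473) → (64.5599,47.7473) → (64.5599,71.1409) (closed)

[3] `<path>` rectangle, #000000→score S463 F1792: (49.0235,87.5726) → (190.9164,87.5726) → (190.9164,75.8920) → (49.0235,75.8920) → (49.0235,87.5726) (closed)

(Gcodetools for Inkscape — laser output)
G21
G90
G0 X138.1019 Y28.6748
M3 S872
G1 X132.0497 Y37.9689 F1149
G1 X109.5898 Y46.2418
G1 X89.9057 Y54.4168
G1 X92.1807 Y63.4173
M5
G0 X64.5599 Y71.1409
M3 S463
G1 X126.3454 Y71.1409 F1792
G1 X126.3454 Y47.7473
G1 X64.5599 Y47.7473
G1 X64.5599 Y71.1409
M5
G0 X49.0235 Y87.5726
M3 S463
G1 X190.9164 Y87.5726 F1792
G1 X190.9164 Y75.8920
G1 X49.0235 Y75.8920
G1 X49.0235 Y87.5726
M5
G0 X0.0000 Y0.0000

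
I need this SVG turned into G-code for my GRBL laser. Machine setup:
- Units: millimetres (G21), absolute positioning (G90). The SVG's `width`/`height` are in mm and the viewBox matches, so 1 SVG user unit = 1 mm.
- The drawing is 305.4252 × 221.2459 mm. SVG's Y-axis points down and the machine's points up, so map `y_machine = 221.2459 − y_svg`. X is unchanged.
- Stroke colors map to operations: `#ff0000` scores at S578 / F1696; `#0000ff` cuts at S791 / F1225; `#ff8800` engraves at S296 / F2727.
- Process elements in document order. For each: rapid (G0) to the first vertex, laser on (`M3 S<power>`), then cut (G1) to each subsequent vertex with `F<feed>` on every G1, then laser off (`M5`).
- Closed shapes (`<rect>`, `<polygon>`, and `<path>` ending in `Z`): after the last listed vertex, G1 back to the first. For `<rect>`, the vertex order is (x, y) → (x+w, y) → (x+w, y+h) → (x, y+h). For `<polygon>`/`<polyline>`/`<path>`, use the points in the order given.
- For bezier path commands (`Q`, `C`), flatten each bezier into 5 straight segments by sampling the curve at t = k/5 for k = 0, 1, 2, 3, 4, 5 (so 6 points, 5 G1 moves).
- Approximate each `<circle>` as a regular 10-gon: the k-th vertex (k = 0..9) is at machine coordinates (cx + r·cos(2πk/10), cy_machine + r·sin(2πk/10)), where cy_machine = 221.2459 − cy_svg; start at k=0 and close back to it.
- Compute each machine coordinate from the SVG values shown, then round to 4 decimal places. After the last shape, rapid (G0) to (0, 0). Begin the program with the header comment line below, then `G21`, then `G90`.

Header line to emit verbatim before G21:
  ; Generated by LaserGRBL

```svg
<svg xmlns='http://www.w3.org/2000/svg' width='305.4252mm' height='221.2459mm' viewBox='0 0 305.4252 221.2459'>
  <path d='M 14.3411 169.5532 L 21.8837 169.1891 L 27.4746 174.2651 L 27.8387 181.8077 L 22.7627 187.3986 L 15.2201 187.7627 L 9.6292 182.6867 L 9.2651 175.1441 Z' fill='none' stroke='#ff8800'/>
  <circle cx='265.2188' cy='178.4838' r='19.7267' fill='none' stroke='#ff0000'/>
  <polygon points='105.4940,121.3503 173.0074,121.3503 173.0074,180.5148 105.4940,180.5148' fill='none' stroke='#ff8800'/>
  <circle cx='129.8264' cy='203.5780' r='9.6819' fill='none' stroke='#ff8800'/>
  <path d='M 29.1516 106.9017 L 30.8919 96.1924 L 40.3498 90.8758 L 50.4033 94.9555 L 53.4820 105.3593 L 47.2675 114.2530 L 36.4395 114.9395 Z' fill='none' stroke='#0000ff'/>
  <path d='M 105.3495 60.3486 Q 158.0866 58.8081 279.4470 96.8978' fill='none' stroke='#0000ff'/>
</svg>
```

1 u = 1 mm; y_m = 221.2459 − y.

[1] `<path>` regular polygon, #ff8800→engrave S296 F2727: (14.3411,51.6927) → (21.8837,52.0568) → (27.4746,46.9808) → (27.8387,39.4382) → (22.7627,33.8473) → (15.2201,33.4832) → (9.6292,38.5592) → (9.2651,46.1018) → (14.3411,51.6927) (closed)

[2] `<circle>` circle, #ff0000→score S578 F1696: (284.9455,42.7621) → (281.1780,54.3572) → (271.3147,61.5233) → (259.1229,61.5233) → (249.2596,54.3572) → (245.4921,42.7621) → (249.2596,31.1670) → (259.1229,24.0009) → (271.3147,24.0009) → (281.1780,31.1670) → (284.9455,42.7621) (closed)

[3] `<polygon>` rectangle, #ff8800→engrave S296 F2727: (105.4940,99.8956) → (173.0074,99.8956) → (173.0074,40.7311) → (105.4940,40.7311) → (105.4940,99.8956) (closed)

[4] `<circle>` circle, #ff8800→engrave S296 F2727: (139.5083,17.6679) → (137.6592,23.3588) → (132.8183,26.8759) → (126.8345,26.8759) → (121.9936,23.3588) → (120.1445,17.6679) → (121.9936,11.9770) → (126.8345,8.4599) → (132.8183,8.4599) → (137.6592,11.9770) → (139.5083,17.6679) (closed)

[5] `<path>` regular polygon, #0000ff→cut S791 F1225: (29.1516,114.3442) → (30.8919,125.0535) → (40.3498,130.3701) → (50.4033,126.2904) → (53.4820,115.8866) → (47.2675,106.9929) → (36.4395,106.3064) → (29.1516,114.3442) (closed)

[6] `<path>` quadratic bezier, #0000ff→cut S791 F1225: (105.3495,160.8973) → (129.1893,159.9283) → (158.5189,155.7889) → (193.3384,148.4790) → (233.6478,137.9988) → (279.4470,124.3481)

; Generated by LaserGRBL
G21
G90
G0 X14.3411 Y51.6927
M3 S296
G1 X21.8837 Y52.0568 F2727
G1 X27.4746 Y46.9808 F2727
G1 X27.8387 Y39.4382 F2727
G1 X22.7627 Y33.8473 F2727
G1 X15.2201 Y33.4832 F2727
G1 X9.6292 Y38.5592 F2727
G1 X9.2651 Y46.1018 F2727
G1 X14.3411 Y51.6927 F2727
M5
G0 X284.9455 Y42.7621
M3 S578
G1 X281.1780 Y54.3572 F1696
G1 X271.3147 Y61.5233 F1696
G1 X259.1229 Y61.5233 F1696
G1 X249.2596 Y54.3572 F1696
G1 X245.4921 Y42.7621 F1696
G1 X249.2596 Y31.1670 F1696
G1 X259.1229 Y24.0009 F1696
G1 X271.3147 Y24.0009 F1696
G1 X281.1780 Y31.1670 F1696
G1 X284.9455 Y42.7621 F1696
M5
G0 X105.4940 Y99.8956
M3 S296
G1 X173.0074 Y99.8956 F2727
G1 X173.0074 Y40.7311 F2727
G1 X105.4940 Y40.7311 F2727
G1 X105.4940 Y99.8956 F2727
M5
G0 X139.5083 Y17.6679
M3 S296
G1 X137.6592 Y23.3588 F2727
G1 X132.8183 Y26.8759 F2727
G1 X126.8345 Y26.8759 F2727
G1 X121.9936 Y23.3588 F2727
G1 X120.1445 Y17.6679 F2727
G1 X121.9936 Y11.9770 F2727
G1 X126.8345 Y8.4599 F2727
G1 X132.8183 Y8.4599 F2727
G1 X137.6592 Y11.9770 F2727
G1 X139.5083 Y17.6679 F2727
M5
G0 X29.1516 Y114.3442
M3 S791
G1 X30.8919 Y125.0535 F1225
G1 X40.3498 Y130.3701 F1225
G1 X50.4033 Y126.2904 F1225
G1 X53.4820 Y115.8866 F1225
G1 X47.2675 Y106.9929 F1225
G1 X36.4395 Y106.3064 F1225
G1 X29.1516 Y114.3442 F1225
M5
G0 X105.3495 Y160.8973
M3 S791
G1 X129.1893 Y159.9283 F1225
G1 X158.5189 Y155.7889 F1225
G1 X193.3384 Y148.4790 F1225
G1 X233.6478 Y137.9988 F1225
G1 X279.4470 Y124.3481 F1225
M5
G0 X0.0000 Y0.0000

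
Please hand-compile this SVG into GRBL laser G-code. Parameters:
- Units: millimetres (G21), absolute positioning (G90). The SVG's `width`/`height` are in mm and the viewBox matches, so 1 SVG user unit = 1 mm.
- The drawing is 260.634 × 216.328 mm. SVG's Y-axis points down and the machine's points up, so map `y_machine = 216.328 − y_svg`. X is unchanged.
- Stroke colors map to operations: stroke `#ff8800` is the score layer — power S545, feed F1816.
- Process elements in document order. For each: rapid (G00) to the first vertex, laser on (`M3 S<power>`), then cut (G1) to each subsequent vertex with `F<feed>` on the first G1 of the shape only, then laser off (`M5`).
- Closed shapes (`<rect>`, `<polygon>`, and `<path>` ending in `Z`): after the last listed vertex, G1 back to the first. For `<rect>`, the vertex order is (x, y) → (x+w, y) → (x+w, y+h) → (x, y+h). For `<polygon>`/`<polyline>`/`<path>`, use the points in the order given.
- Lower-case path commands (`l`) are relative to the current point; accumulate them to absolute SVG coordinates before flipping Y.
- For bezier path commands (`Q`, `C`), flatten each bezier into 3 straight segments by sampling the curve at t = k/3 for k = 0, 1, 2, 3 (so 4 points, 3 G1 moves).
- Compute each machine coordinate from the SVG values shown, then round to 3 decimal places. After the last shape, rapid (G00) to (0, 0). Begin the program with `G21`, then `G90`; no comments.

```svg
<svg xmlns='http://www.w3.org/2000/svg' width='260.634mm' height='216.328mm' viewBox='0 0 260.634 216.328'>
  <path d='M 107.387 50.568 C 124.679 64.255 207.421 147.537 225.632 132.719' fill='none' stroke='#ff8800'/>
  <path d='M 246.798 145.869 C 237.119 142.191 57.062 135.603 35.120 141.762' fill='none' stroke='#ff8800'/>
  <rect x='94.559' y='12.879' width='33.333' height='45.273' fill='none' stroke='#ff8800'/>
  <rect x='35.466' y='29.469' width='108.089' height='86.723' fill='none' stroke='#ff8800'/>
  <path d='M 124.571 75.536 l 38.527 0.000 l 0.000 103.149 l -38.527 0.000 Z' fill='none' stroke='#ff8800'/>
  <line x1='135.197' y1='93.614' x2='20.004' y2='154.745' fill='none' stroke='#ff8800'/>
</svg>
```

1 u = 1 mm; y_m = 216.328 − y.

[1] `<path>` cubic bezier, #ff8800→score S545 F1816: (107.387,165.760) → (141.682,135.086) → (190.725,95.280) → (225.632,83.609)

[2] `<path>` cubic bezier, #ff8800→score S545 F1816: (246.798,70.459) → (192.493,74.527) → (97.601,77.056) → (35.120,74.566)

[3] `<rect>` rectangle, #ff8800→score S545 F1816: (94.559,203.449) → (127.892,203.449) → (127.892,158.176) → (94.559,158.176) → (94.559,203.449) (closed)

[4] `<rect>` rectangle, #ff8800→score S545 F1816: (35.466,186.859) → (143.555,186.859) → (143.555,100.136) → (35.466,100.136) → (35.466,186.859) (closed)

[5] `<path>` rectangle, #ff8800→score S545 F1816: (124.571,140.792) → (163.098,140.792) → (163.098,37.643) → (124.571,37.643) → (124.571,140.792) (closed)

[6] `<line>` line segment, #ff8800→score S545 F1816: (135.197,122.714) → (20.004,61.583)

G21
G90
G00 X107.387 Y165.760
M3 S545
G1 X141.682 Y135.086 F1816
G1 X190.725 Y95.280
G1 X225.632 Y83.609
M5
G00 X246.798 Y70.459
M3 S545
G1 X192.493 Y74.527 F1816
G1 X97.601 Y77.056
G1 X35.120 Y74.566
M5
G00 X94.559 Y203.449
M3 S545
G1 X127.892 Y203.449 F1816
G1 X127.892 Y158.176
G1 X94.559 Y158.176
G1 X94.559 Y203.449
M5
G00 X35.466 Y186.859
M3 S545
G1 X143.555 Y186.859 F1816
G1 X143.555 Y100.136
G1 X35.466 Y100.136
G1 X35.466 Y186.859
M5
G00 X124.571 Y140.792
M3 S545
G1 X163.098 Y140.792 F1816
G1 X163.098 Y37.643
G1 X124.571 Y37.643
G1 X124.571 Y140.792
M5
G00 X135.197 Y122.714
M3 S545
G1 X20.004 Y61.583 F1816
M5
G00 X0.000 Y0.000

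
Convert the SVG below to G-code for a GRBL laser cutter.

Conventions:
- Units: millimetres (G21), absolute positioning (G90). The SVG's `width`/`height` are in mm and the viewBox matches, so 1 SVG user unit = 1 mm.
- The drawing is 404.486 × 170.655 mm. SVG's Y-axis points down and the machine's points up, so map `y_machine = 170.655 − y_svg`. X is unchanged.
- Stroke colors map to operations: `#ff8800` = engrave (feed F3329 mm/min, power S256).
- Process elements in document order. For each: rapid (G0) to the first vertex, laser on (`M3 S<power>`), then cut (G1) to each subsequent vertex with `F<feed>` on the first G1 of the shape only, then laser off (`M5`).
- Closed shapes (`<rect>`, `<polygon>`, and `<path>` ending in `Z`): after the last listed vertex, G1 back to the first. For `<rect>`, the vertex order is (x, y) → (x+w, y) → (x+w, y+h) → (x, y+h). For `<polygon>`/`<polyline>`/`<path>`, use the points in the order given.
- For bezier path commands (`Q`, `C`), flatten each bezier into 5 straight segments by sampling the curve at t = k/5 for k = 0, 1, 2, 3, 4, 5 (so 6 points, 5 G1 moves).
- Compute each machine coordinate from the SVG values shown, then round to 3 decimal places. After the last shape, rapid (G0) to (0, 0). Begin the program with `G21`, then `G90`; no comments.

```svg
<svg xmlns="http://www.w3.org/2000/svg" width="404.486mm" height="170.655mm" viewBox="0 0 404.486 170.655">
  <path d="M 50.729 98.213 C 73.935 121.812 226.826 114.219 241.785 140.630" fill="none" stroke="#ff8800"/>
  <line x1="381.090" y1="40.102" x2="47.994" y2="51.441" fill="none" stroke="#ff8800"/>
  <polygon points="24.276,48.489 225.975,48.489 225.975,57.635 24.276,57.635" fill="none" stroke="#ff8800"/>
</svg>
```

G21
G90
G0 X50.729 Y72.442
M3 S256
G1 X78.074 Y61.504 F3329
G1 X123.698 Y54.923
G1 X174.754 Y49.569
G1 X218.399 Y42.313
G1 X241.785 Y30.025
M5
G0 X381.090 Y130.553
M3 S256
G1 X47.994 Y119.214 F3329
M5
G0 X24.276 Y122.166
M3 S256
G1 X225.975 Y122.166 F3329
G1 X225.975 Y113.020
G1 X24.276 Y113.020
G1 X24.276 Y122.166
M5
G0 X0.000 Y0.000

viewBox `0 0 404.486 170.655` with mm width/height → 1 unit = 1 mm. Flip: y_m = 170.655 − y_svg.

**Shape 1** — `<path>` cubic bezier, stroke `#ff8800` → engrave (S256, F3329). Control points (SVG): P0=(50.729,98.213), P1=(73.935,121.812), P2=(226.826,114.219), P3=(241.785,140.630); sampled at t=k/5. Machine vertices: (50.729,72.442) → (78.074,61.504) → (123.698,54.923) → (174.754,49.569) → (218.399,42.313) → (241.785,30.025). Open path.

**Shape 2** — `<line>` line segment, stroke `#ff8800` → engrave (S256, F3329). Machine vertices: (381.090,130.553) → (47.994,119.214). Open path.

**Shape 3** — `<polygon>` rectangle, stroke `#ff8800` → engrave (S256, F3329). Machine vertices: (24.276,122.166) → (225.975,122.166) → (225.975,113.020) → (24.276,113.020) → (24.276,122.166). Closed: final G1 returns to the first vertex.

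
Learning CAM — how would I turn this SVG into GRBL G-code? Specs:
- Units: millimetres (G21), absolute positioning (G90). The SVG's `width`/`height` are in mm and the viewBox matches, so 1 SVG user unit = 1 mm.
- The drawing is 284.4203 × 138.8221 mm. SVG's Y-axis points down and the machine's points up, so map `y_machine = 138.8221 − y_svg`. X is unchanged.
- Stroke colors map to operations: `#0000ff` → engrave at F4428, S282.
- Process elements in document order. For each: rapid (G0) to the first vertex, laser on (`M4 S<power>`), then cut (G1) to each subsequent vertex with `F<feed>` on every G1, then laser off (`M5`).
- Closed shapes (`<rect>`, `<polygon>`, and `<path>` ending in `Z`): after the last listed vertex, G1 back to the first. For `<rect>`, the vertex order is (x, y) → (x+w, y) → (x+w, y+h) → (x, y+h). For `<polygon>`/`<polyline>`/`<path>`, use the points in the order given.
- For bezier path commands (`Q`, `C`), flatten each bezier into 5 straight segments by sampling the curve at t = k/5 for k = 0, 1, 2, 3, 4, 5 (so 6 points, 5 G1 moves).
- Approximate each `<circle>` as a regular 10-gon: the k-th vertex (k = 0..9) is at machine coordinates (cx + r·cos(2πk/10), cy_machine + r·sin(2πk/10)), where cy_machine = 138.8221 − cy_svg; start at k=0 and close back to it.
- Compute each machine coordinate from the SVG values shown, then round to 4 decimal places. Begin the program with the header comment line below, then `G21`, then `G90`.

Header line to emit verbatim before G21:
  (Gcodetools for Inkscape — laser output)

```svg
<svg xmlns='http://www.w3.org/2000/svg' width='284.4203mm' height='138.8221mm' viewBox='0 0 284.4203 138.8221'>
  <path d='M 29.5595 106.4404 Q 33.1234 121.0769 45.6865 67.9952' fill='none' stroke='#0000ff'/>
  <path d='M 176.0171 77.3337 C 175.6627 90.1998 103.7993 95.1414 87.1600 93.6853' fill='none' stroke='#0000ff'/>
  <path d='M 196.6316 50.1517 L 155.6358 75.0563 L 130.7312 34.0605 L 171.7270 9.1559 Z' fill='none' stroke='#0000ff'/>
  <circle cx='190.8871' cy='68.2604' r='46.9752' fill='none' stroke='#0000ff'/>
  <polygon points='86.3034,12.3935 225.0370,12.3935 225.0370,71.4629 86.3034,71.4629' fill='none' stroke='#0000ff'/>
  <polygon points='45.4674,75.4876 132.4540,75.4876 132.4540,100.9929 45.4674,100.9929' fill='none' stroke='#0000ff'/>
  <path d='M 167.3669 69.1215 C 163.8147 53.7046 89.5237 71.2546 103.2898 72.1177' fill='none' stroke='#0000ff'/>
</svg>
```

(Gcodetools for Inkscape — laser output)
G21
G90
G0 X29.5595 Y32.3817
M4 S282
G1 X31.3450 Y29.2358 F4428
G1 X33.8505 Y31.5074 F4428
G1 X37.0759 Y39.1965 F4428
G1 X41.0212 Y52.3029 F4428
G1 X45.6865 Y70.8269 F4428
M5
G0 X176.0171 Y61.4884
M4 S282
G1 X168.2372 Y54.7075 F4428
G1 X149.3784 Y49.7551 F4428
G1 X125.5238 Y46.5581 F4428
G1 X102.7566 Y45.0431 F4428
G1 X87.1600 Y45.1368 F4428
M5
G0 X196.6316 Y88.6704
M4 S282
G1 X155.6358 Y63.7658 F4428
G1 X130.7312 Y104.7616 F4428
G1 X171.7270 Y129.6662 F4428
G1 X196.6316 Y88.6704 F4428
M5
G0 X237.8623 Y70.5617
M4 S282
G1 X228.8908 Y98.1730 F4428
G1 X205.4032 Y115.2378 F4428
G1 X176.3710 Y115.2378 F4428
G1 X152.8834 Y98.1730 F4428
G1 X143.9119 Y70.5617 F4428
G1 X152.8834 Y42.9504 F4428
G1 X176.3710 Y25.8856 F4428
G1 X205.4032 Y25.8856 F4428
G1 X228.8908 Y42.9504 F4428
G1 X237.8623 Y70.5617 F4428
M5
G0 X86.3034 Y126.4286
M4 S282
G1 X225.0370 Y126.4286 F4428
G1 X225.0370 Y67.3592 F4428
G1 X86.3034 Y67.3592 F4428
G1 X86.3034 Y126.4286 F4428
M5
G0 X45.4674 Y63.3345
M4 S282
G1 X132.4540 Y63.3345 F4428
G1 X132.4540 Y37.8292 F4428
G1 X45.4674 Y37.8292 F4428
G1 X45.4674 Y63.3345 F4428
M5
G0 X167.3669 Y69.7006
M4 S282
G1 X158.0173 Y75.3919 F4428
G1 X139.3126 Y75.5546 F4428
G1 X118.8750 Y72.5720 F4428
G1 X104.3266 Y68.8275 F4428
G1 X103.2898 Y66.7044 F4428
M5

viewBox `0 0 284.4203 138.8221` with mm width/height → 1 unit = 1 mm. Flip: y_m = 138.8221 − y_svg.

**Shape 1** — `<path>` quadratic bezier, stroke `#0000ff` → engrave (S282, F4428). Control points (SVG): P0=(29.5595,106.4404), P1=(33.1234,121.0769), P2=(45.6865,67.9952); sampled at t=k/5. Machine vertices: (29.5595,32.3817) → (31.3450,29.2358) → (33.8505,31.5074) → (37.0759,39.1965) → (41.0212,52.3029) → (45.6865,70.8269). Open path.

**Shape 2** — `<path>` cubic bezier, stroke `#0000ff` → engrave (S282, F4428). Control points (SVG): P0=(176.0171,77.3337), P1=(175.6627,90.1998), P2=(103.7993,95.1414), P3=(87.1600,93.6853); sampled at t=k/5. Machine vertices: (176.0171,61.4884) → (168.2372,54.7075) → (149.3784,49.7551) → (125.5238,46.5581) → (102.7566,45.0431) → (87.1600,45.1368). Open path.

**Shape 3** — `<path>` regular polygon, stroke `#0000ff` → engrave (S282, F4428). Machine vertices: (196.6316,88.6704) → (155.6358,63.7658) → (130.7312,104.7616) → (171.7270,129.6662) → (196.6316,88.6704). Closed: final G1 returns to the first vertex.

**Shape 4** — `<circle>` circle, stroke `#0000ff` → engrave (S282, F4428). Machine vertices: (237.8623,70.5617) → (228.8908,98.1730) → (205.4032,115.2378) → (176.3710,115.2378) → (152.8834,98.1730) → (143.9119,70.5617) → (152.8834,42.9504) → (176.3710,25.8856) → (205.4032,25.8856) → (228.8908,42.9504) → (237.8623,70.5617). Closed: final G1 returns to the first vertex.

**Shape 5** — `<polygon>` rectangle, stroke `#0000ff` → engrave (S282, F4428). Machine vertices: (86.3034,126.4286) → (225.0370,126.4286) → (225.0370,67.3592) → (86.3034,67.3592) → (86.3034,126.4286). Closed: final G1 returns to the first vertex.

**Shape 6** — `<polygon>` rectangle, stroke `#0000ff` → engrave (S282, F4428). Machine vertices: (45.4674,63.3345) → (132.4540,63.3345) → (132.4540,37.8292) → (45.4674,37.8292) → (45.4674,63.3345). Closed: final G1 returns to the first vertex.

**Shape 7** — `<path>` cubic bezier, stroke `#0000ff` → engrave (S282, F4428). Control points (SVG): P0=(167.3669,69.1215), P1=(163.8147,53.7046), P2=(89.5237,71.2546), P3=(103.2898,72.1177); sampled at t=k/5. Machine vertices: (167.3669,69.7006) → (158.0173,75.3919) → (139.3126,75.5546) → (118.8750,72.5720) → (104.3266,68.8275) → (103.2898,66.7044). Open path.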